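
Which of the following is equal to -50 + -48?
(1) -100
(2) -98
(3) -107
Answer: 2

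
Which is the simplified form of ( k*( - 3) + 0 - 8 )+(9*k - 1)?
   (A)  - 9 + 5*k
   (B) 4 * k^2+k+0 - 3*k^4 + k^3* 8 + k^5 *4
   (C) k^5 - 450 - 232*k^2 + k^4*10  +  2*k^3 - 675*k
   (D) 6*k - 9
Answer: D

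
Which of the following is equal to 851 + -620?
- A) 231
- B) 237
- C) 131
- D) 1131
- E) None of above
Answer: A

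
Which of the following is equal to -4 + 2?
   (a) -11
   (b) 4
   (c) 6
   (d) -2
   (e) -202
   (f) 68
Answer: d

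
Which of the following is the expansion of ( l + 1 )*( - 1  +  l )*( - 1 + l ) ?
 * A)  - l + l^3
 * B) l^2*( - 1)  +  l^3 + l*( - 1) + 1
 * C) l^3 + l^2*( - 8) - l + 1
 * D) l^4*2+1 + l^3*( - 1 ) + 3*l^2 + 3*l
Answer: B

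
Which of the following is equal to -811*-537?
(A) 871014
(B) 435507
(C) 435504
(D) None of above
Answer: B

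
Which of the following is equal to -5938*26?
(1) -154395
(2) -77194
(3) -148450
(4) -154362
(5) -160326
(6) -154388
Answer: 6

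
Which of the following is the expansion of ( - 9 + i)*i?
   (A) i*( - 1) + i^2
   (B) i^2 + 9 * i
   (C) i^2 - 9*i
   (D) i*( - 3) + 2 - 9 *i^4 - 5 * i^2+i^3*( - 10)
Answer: C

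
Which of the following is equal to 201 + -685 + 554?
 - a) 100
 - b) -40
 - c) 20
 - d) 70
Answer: d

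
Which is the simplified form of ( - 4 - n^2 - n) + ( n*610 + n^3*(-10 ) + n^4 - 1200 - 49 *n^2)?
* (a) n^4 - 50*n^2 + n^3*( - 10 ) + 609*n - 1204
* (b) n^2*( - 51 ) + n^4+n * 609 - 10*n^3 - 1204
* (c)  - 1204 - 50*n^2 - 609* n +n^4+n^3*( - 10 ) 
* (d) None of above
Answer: a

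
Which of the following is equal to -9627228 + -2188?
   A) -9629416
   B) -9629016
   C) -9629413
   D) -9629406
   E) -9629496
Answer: A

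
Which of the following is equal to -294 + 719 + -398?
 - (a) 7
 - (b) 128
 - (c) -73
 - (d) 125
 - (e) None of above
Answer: e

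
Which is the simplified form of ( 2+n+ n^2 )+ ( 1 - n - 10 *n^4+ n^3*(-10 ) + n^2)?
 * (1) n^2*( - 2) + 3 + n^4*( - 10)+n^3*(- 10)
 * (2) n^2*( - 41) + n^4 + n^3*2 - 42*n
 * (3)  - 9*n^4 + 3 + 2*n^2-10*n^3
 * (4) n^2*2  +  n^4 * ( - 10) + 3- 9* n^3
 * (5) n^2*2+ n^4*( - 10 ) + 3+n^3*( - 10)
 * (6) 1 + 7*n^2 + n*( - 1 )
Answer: 5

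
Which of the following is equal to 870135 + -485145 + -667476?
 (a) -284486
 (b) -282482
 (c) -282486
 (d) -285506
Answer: c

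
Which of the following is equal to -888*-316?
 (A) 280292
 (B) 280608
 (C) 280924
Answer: B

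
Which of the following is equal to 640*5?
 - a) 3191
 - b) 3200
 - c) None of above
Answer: b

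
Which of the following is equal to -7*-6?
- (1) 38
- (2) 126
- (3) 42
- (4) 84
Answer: 3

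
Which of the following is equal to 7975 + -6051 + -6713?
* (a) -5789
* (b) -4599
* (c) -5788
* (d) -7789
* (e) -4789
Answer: e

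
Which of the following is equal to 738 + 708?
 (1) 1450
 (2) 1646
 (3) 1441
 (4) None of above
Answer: 4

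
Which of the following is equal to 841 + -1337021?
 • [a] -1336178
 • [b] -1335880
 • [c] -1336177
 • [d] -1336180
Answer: d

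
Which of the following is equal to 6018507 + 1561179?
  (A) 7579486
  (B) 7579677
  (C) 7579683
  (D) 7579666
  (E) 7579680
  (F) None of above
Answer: F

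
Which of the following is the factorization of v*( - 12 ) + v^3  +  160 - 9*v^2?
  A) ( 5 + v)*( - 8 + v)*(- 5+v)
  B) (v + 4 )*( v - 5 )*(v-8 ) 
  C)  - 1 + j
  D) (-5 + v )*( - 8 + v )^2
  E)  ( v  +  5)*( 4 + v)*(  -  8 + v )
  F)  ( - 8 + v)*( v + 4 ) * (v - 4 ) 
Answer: B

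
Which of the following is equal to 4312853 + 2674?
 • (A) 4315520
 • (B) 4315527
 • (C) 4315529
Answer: B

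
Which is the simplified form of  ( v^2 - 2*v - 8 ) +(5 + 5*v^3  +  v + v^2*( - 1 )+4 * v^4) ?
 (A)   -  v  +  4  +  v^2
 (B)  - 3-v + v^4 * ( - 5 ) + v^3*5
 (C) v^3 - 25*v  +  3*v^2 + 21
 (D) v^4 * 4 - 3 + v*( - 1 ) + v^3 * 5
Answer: D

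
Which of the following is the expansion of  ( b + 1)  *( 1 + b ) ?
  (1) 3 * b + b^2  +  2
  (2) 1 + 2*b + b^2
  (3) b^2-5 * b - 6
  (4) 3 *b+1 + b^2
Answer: 2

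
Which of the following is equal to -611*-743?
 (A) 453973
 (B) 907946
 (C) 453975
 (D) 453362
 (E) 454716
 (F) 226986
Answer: A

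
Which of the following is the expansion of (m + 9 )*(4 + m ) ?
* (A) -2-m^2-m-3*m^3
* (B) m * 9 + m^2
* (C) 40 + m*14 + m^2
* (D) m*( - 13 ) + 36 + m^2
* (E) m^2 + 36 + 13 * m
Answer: E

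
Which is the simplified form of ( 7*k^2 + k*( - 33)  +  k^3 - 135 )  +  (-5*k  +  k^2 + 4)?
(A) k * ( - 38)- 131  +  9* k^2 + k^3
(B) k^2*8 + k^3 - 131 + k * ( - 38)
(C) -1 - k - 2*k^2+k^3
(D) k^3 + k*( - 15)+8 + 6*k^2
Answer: B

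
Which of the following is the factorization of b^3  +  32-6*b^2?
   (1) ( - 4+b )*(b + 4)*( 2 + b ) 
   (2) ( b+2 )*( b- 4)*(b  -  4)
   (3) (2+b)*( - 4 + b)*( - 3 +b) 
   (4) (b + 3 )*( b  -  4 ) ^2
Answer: 2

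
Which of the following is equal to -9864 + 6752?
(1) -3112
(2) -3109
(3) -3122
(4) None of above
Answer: 1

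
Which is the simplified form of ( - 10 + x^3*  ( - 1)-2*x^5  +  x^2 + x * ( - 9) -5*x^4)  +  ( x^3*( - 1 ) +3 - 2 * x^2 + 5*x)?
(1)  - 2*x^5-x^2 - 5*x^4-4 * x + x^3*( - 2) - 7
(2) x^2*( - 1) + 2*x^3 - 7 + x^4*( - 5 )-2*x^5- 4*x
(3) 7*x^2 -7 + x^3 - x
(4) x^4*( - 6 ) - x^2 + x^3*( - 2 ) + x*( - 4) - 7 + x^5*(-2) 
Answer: 1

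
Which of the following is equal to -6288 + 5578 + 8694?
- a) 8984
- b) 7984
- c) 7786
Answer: b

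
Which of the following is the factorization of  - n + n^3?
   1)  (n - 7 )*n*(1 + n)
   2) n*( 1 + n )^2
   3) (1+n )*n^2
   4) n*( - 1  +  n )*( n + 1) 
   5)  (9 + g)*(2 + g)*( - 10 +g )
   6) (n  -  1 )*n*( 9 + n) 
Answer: 4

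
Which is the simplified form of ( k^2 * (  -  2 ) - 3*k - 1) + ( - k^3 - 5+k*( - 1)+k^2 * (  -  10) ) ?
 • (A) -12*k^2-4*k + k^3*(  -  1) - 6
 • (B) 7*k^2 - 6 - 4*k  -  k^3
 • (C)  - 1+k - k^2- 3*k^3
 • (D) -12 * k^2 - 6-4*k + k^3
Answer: A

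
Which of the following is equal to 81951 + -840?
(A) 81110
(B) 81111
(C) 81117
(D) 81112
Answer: B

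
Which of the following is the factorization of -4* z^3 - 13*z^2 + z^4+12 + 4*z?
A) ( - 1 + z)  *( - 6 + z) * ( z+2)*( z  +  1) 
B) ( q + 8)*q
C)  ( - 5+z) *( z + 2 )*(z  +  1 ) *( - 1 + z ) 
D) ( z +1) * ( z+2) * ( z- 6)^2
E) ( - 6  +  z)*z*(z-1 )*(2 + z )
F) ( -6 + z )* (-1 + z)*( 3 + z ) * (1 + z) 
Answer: A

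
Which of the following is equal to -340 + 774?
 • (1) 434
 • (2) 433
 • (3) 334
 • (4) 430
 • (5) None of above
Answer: 1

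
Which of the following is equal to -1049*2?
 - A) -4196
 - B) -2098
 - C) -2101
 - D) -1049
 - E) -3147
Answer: B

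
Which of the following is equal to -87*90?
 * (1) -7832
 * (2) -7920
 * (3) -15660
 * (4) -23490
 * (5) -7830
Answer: 5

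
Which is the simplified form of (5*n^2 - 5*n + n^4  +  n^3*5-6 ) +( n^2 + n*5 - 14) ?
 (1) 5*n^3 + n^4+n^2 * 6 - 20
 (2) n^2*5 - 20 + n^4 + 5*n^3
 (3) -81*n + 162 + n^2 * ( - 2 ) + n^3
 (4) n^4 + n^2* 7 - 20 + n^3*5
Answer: 1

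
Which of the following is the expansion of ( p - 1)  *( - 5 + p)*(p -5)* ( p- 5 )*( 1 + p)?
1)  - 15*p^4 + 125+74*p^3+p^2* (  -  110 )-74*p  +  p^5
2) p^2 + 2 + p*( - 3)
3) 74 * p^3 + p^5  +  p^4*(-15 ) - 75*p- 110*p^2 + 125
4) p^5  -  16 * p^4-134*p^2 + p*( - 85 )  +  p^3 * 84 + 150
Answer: 3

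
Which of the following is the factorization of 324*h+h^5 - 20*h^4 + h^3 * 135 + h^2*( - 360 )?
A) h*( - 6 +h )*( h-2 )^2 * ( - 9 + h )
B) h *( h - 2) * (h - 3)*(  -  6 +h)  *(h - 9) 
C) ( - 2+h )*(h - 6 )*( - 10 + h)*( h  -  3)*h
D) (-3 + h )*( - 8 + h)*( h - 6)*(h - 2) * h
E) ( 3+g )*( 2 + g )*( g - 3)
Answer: B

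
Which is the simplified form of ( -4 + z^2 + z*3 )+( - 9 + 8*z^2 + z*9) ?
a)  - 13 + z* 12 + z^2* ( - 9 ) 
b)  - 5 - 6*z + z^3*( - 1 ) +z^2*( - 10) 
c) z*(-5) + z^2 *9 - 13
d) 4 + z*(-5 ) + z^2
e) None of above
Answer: e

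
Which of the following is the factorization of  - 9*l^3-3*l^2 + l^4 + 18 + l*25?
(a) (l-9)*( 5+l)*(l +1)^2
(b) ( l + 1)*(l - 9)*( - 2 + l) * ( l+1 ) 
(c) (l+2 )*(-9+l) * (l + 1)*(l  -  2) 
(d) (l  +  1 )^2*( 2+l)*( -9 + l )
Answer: b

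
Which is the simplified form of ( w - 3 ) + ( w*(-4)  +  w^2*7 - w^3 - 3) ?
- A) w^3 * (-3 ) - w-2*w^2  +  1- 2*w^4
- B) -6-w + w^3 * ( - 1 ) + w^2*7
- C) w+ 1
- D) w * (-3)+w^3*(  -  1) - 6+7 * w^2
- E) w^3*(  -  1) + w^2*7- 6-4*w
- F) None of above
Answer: D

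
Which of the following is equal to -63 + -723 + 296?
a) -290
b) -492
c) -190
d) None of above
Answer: d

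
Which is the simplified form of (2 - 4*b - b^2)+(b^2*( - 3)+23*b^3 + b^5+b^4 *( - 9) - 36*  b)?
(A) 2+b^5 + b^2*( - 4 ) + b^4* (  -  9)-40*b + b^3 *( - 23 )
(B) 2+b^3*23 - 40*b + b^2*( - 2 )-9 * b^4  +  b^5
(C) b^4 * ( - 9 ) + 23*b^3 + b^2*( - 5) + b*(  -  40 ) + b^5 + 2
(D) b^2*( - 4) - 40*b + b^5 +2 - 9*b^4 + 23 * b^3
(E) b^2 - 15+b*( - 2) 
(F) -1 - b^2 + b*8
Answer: D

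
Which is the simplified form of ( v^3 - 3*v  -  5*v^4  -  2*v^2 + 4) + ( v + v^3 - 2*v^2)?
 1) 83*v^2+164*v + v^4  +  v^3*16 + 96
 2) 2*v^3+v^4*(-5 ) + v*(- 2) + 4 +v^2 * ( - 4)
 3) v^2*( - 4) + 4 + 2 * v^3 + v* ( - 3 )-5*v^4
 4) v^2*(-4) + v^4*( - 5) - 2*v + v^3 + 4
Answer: 2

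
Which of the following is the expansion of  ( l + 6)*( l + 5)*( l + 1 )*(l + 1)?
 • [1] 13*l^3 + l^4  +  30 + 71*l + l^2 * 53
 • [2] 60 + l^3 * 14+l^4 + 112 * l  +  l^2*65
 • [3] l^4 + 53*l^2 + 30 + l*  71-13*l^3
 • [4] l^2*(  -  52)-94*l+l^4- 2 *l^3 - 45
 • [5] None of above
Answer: 1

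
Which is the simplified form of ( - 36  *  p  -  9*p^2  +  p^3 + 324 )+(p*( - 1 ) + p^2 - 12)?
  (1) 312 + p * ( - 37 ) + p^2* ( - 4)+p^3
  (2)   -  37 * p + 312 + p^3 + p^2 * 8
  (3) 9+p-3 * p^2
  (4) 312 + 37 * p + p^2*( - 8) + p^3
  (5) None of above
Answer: 5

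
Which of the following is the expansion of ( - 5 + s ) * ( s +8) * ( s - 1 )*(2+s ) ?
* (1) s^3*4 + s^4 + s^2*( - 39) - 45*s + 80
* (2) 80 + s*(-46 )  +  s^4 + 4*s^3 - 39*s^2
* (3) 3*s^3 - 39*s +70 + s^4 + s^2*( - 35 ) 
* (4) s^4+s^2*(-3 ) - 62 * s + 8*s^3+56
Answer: 2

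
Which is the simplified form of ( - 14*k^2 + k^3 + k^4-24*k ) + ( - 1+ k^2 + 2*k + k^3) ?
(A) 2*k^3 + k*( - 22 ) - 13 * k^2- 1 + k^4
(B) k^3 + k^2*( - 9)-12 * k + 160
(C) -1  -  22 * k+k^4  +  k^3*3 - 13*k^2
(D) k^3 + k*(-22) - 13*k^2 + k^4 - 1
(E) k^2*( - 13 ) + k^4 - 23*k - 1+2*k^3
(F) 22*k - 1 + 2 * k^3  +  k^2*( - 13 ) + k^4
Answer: A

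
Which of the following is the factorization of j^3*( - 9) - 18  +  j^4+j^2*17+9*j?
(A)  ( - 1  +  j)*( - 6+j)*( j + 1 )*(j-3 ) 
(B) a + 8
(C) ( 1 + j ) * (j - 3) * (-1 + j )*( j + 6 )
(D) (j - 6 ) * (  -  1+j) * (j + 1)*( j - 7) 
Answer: A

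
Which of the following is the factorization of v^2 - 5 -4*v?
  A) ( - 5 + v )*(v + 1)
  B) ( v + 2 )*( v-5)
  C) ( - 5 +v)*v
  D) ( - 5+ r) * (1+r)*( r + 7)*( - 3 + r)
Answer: A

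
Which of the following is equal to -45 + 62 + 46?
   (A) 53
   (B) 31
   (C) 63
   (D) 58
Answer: C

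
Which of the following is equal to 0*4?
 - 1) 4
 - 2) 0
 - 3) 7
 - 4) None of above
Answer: 2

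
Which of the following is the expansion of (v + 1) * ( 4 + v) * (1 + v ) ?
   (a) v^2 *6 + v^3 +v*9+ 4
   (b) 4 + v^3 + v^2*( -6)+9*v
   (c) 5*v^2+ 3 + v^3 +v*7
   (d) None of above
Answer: a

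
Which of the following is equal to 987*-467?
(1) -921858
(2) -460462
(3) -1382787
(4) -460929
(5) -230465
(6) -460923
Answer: 4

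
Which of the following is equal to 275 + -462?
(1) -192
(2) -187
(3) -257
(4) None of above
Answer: 2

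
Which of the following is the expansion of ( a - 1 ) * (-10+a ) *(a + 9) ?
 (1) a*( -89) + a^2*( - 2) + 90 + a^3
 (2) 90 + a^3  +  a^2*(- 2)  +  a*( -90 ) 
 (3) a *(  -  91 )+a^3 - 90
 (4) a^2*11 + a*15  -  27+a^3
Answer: 1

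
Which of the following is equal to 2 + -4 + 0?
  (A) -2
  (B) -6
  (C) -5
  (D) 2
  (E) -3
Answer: A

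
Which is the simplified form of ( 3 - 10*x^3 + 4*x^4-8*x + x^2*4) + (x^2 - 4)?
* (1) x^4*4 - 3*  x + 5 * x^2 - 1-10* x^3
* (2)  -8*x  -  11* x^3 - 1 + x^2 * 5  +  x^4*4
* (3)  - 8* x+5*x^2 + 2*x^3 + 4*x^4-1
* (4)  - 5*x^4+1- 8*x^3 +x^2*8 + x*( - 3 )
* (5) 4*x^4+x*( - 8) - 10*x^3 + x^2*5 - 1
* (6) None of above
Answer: 5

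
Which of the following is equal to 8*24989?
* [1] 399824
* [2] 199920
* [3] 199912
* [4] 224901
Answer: 3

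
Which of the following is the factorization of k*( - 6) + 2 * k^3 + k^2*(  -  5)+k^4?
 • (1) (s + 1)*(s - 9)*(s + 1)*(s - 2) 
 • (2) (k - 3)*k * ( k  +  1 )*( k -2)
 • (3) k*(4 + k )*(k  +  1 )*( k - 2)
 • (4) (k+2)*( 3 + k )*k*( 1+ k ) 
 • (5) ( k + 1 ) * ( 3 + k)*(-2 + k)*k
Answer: 5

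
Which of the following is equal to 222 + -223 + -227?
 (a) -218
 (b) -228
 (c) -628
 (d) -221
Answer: b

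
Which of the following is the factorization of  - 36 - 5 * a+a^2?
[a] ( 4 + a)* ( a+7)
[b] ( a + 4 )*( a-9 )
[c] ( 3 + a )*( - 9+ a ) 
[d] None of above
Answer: b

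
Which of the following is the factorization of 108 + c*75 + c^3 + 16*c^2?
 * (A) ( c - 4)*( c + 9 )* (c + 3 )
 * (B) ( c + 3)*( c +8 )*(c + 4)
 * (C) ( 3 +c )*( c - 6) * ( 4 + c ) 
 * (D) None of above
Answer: D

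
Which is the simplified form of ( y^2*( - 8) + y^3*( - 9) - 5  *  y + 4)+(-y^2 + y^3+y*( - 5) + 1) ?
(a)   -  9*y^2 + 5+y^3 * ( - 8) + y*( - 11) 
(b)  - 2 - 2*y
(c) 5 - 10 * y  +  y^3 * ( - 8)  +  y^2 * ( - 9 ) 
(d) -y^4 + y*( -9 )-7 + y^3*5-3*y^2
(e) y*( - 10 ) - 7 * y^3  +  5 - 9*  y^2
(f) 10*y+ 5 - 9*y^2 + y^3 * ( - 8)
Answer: c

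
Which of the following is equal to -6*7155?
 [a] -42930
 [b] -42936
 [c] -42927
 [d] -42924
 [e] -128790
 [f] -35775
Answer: a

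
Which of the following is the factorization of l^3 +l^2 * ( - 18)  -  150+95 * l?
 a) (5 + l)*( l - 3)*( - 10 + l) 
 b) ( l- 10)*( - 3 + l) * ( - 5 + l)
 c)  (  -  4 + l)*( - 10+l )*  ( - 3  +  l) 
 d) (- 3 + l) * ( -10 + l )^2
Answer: b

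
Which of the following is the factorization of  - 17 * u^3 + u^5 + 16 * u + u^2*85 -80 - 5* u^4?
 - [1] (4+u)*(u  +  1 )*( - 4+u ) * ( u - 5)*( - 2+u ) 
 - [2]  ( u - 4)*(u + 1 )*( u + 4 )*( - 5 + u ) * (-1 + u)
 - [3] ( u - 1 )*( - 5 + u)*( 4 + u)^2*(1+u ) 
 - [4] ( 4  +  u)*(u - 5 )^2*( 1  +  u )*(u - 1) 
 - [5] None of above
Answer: 2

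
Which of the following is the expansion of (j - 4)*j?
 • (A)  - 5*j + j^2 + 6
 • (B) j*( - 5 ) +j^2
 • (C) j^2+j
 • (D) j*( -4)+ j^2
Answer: D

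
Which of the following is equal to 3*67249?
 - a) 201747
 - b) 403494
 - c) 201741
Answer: a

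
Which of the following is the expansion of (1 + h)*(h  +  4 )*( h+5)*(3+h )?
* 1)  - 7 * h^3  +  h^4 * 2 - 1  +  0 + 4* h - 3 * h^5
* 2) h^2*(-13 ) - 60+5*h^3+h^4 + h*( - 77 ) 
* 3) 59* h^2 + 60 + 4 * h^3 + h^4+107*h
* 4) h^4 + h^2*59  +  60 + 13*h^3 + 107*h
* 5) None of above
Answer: 4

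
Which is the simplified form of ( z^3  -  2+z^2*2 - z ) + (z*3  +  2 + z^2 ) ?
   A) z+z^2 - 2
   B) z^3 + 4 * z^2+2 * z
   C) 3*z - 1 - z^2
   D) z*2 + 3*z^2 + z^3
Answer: D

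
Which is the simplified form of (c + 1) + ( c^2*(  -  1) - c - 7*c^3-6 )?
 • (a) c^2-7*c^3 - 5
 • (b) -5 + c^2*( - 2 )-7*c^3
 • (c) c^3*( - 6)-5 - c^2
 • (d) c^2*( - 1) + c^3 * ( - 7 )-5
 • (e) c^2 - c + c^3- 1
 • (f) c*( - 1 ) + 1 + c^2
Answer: d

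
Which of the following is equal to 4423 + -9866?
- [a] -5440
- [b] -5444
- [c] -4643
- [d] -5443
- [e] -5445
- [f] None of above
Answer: d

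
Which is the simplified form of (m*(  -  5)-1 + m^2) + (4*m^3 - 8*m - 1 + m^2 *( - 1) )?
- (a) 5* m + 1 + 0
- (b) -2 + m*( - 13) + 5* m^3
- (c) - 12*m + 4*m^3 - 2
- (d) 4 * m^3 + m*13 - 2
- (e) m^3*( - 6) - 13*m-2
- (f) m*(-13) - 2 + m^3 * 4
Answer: f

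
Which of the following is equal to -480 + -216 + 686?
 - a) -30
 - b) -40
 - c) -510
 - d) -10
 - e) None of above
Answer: d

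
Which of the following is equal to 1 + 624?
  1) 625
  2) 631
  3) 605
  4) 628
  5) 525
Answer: 1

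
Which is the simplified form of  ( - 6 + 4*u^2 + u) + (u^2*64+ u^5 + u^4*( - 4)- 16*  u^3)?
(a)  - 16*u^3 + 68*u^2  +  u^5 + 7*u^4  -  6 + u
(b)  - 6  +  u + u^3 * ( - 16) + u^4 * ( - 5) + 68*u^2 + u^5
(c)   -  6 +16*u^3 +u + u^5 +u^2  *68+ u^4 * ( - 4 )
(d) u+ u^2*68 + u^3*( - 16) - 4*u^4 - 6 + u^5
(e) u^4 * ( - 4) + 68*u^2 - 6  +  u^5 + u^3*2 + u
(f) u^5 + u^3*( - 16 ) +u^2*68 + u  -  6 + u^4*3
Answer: d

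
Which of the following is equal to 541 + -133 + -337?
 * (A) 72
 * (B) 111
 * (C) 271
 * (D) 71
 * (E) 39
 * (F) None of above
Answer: D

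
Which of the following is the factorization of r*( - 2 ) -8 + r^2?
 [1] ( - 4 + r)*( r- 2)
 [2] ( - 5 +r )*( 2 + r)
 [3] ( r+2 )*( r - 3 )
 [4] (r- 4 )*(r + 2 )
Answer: 4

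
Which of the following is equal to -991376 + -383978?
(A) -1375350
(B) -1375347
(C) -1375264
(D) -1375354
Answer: D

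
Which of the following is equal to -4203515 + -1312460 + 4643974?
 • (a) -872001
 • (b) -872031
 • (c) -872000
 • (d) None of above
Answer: a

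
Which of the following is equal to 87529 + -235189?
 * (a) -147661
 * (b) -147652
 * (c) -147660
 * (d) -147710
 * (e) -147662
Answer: c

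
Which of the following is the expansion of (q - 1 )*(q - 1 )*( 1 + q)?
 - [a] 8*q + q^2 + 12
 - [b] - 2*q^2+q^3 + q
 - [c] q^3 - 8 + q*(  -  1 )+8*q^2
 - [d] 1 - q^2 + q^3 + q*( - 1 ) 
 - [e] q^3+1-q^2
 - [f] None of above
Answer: d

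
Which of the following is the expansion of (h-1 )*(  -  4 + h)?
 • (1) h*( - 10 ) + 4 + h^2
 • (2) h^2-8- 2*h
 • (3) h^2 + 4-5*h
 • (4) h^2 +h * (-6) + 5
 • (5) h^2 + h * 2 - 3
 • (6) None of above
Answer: 3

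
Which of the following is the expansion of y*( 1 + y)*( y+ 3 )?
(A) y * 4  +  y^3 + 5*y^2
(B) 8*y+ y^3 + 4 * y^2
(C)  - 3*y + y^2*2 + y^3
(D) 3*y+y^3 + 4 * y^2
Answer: D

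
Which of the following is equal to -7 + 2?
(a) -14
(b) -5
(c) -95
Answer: b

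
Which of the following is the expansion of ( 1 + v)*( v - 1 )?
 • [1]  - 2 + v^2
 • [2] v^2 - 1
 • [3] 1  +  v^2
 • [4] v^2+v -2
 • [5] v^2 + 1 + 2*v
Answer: 2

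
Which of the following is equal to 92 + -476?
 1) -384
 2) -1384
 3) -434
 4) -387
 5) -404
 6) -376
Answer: 1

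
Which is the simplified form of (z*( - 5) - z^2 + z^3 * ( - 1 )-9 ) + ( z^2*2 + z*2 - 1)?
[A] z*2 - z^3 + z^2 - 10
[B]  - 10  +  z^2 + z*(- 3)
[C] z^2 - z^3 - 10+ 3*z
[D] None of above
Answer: D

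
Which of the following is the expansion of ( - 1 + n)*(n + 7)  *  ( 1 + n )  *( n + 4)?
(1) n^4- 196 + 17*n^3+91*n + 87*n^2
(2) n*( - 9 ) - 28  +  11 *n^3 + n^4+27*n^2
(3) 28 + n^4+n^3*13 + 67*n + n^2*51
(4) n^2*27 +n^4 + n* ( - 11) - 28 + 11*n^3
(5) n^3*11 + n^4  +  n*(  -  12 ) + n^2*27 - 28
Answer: 4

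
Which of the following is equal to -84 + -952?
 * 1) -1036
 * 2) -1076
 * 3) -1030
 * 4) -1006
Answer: 1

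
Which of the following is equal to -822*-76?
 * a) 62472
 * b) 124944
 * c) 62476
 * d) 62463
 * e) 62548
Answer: a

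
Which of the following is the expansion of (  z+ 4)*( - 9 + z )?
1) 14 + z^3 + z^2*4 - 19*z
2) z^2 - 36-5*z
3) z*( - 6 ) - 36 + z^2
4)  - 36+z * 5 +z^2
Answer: 2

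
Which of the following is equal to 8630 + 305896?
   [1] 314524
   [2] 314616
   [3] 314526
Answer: 3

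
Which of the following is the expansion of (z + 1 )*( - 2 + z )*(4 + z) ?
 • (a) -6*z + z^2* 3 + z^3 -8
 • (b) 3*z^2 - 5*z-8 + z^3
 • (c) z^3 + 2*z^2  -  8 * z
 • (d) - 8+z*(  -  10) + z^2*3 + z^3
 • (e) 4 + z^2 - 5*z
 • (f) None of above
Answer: a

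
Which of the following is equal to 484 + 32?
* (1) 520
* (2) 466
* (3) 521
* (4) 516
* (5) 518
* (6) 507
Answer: 4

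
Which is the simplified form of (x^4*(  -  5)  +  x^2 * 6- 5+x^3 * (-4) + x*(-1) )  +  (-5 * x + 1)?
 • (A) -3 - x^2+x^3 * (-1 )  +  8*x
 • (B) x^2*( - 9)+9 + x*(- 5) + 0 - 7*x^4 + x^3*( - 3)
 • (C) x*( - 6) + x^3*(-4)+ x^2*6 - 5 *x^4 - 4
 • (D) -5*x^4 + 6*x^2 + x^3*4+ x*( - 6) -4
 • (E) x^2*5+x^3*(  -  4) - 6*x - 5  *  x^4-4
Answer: C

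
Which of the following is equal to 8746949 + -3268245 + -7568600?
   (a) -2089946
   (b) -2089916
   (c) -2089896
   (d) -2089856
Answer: c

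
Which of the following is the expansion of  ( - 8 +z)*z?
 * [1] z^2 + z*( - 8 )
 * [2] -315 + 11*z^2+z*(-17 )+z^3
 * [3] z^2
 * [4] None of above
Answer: 1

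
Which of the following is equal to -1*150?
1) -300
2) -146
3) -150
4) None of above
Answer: 3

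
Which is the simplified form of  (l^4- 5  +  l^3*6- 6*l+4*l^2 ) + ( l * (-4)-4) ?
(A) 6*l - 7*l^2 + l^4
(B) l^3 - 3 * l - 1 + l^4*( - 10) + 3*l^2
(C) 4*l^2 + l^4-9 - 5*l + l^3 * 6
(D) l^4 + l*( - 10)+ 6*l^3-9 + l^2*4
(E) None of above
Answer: D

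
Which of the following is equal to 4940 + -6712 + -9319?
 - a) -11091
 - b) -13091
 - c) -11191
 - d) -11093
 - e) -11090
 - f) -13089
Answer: a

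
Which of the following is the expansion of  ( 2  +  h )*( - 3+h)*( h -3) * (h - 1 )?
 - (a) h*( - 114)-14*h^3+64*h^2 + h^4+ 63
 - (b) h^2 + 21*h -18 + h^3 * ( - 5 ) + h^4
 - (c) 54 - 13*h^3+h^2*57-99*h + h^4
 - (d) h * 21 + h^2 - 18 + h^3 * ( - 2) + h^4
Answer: b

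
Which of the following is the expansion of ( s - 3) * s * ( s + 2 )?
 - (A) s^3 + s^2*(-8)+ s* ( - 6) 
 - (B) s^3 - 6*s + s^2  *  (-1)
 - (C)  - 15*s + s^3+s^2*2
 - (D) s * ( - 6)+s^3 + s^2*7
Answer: B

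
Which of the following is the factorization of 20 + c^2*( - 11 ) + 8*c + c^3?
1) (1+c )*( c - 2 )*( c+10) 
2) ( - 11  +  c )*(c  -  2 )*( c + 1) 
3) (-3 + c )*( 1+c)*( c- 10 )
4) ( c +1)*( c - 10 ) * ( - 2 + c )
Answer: 4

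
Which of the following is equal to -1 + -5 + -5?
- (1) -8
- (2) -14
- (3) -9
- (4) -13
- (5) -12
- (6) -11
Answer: 6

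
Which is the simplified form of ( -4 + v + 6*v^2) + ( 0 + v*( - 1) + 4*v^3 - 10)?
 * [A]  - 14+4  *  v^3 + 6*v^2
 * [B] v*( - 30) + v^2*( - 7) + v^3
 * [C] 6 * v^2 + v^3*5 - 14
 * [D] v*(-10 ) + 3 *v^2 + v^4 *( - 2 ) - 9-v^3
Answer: A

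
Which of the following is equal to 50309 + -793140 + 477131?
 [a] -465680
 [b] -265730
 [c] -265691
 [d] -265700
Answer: d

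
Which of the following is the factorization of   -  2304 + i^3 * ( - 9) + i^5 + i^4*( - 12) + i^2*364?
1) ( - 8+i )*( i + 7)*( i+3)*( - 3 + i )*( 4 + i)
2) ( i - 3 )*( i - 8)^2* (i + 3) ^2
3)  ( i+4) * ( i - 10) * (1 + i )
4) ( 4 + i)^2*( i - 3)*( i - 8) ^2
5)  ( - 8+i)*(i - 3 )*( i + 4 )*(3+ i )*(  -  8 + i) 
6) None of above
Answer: 5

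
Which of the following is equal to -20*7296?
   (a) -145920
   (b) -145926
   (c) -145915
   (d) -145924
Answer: a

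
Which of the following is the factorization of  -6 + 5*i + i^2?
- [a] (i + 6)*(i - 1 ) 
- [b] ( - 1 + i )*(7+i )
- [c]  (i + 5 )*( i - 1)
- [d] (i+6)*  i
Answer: a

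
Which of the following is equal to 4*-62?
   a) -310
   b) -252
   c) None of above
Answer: c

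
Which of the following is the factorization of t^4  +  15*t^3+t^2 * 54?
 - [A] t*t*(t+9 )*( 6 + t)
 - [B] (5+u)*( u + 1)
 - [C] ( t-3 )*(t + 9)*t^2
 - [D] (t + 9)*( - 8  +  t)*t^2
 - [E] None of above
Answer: A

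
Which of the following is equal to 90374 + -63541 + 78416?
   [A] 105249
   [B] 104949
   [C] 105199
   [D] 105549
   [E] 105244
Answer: A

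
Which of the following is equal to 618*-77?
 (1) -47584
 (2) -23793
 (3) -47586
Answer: 3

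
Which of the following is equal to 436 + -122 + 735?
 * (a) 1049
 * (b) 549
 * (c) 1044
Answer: a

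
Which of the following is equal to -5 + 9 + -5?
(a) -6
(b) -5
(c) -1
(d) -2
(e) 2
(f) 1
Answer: c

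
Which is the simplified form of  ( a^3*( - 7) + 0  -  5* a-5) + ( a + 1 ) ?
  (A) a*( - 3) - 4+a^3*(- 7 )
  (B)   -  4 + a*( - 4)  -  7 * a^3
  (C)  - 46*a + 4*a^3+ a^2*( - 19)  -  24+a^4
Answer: B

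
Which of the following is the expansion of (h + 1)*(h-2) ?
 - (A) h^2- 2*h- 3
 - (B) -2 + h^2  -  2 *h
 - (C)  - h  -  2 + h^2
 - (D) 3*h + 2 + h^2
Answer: C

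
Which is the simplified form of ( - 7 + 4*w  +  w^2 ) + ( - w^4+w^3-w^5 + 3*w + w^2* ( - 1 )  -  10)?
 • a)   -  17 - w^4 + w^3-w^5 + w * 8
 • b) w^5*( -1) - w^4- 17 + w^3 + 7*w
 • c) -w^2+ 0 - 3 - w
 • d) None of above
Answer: b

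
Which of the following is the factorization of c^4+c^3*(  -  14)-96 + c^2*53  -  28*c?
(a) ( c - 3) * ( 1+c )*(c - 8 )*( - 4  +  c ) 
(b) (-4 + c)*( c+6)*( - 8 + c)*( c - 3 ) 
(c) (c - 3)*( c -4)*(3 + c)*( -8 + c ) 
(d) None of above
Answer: a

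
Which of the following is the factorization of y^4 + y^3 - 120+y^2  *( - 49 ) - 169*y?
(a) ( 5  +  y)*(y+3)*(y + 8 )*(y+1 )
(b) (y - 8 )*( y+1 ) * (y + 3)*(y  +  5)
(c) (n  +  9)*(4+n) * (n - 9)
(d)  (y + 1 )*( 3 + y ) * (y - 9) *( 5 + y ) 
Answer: b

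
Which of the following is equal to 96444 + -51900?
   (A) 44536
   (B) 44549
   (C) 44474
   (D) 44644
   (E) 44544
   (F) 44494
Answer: E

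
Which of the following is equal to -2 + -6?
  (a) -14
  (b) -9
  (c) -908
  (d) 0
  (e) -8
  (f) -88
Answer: e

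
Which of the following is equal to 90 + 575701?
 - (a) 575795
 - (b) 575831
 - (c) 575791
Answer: c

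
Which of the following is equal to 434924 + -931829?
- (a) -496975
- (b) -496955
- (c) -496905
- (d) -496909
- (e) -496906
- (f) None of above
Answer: c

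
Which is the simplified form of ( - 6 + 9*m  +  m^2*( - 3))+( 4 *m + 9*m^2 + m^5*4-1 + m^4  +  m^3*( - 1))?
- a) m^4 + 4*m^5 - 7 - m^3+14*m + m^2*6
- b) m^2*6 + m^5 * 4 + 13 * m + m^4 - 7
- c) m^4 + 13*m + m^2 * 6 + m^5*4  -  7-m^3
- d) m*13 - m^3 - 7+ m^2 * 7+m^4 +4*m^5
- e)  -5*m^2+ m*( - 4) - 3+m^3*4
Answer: c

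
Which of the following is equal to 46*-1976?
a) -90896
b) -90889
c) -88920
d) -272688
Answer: a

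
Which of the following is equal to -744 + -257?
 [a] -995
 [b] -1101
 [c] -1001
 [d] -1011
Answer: c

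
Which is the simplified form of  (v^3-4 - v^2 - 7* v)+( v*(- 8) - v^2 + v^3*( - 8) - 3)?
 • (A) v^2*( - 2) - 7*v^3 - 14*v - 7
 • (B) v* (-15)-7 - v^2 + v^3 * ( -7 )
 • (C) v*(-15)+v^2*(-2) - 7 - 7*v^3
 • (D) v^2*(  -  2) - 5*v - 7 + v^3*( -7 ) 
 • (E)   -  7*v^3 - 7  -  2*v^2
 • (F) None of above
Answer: C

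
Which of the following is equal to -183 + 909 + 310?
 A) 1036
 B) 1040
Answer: A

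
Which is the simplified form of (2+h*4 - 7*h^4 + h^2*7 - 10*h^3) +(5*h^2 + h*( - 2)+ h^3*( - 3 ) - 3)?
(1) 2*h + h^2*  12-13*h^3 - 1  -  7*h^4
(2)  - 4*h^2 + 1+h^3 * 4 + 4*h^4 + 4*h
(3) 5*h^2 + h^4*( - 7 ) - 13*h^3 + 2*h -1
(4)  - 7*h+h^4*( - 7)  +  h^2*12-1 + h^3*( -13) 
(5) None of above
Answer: 1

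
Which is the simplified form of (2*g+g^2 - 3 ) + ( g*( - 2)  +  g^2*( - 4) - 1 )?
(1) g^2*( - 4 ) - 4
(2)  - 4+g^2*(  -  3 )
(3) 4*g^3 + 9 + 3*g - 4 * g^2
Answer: 2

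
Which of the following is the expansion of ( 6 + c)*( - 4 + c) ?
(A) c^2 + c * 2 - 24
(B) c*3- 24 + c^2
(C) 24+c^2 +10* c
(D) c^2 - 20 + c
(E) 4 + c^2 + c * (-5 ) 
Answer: A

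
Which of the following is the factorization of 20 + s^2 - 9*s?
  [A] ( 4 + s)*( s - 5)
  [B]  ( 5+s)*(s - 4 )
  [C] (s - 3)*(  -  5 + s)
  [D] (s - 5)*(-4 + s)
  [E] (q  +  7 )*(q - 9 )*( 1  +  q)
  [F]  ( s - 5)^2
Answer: D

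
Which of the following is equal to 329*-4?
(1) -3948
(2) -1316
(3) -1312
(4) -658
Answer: 2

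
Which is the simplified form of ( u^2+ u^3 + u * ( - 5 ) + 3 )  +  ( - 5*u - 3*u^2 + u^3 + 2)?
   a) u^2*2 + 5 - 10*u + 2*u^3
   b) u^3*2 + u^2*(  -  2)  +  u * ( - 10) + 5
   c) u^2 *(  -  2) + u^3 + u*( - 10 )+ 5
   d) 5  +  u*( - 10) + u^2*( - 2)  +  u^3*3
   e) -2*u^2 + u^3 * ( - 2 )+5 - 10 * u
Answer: b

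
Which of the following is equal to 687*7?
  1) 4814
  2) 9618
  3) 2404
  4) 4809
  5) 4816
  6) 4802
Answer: 4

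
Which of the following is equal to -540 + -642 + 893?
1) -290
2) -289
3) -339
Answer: 2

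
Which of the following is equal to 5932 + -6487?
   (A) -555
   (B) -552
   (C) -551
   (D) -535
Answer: A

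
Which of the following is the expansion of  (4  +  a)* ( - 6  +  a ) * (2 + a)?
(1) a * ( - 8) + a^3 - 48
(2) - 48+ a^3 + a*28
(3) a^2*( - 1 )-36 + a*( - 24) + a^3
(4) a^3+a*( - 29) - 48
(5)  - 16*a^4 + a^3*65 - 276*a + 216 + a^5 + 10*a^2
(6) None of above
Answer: 6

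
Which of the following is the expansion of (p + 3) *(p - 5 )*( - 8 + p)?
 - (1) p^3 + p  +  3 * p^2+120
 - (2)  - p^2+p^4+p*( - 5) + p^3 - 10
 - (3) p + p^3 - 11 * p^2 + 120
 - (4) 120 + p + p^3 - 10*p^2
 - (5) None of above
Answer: 4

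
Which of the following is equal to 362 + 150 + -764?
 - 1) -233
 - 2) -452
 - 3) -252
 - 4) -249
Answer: 3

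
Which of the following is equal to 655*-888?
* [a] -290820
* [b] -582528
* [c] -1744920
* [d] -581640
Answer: d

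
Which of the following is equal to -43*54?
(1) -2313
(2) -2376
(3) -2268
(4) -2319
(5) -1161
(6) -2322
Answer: 6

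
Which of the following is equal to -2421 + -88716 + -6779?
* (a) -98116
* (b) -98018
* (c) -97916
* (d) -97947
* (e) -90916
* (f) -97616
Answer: c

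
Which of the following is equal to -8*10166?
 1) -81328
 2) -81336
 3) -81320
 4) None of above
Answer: 1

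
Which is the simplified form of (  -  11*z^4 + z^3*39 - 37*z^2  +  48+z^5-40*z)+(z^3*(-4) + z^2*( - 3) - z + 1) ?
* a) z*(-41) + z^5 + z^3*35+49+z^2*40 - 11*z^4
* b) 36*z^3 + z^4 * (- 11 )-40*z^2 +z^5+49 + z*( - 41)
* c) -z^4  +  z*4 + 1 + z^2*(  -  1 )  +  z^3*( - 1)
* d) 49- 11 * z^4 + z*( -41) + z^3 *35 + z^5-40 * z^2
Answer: d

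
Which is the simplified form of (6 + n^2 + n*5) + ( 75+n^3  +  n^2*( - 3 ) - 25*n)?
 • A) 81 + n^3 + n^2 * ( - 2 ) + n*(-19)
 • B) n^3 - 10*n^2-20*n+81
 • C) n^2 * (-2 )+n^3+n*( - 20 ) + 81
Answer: C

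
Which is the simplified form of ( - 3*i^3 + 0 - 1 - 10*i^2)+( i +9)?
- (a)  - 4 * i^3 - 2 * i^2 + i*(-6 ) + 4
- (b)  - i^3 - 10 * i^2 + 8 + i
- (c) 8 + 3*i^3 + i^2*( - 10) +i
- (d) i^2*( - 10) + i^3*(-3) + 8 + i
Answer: d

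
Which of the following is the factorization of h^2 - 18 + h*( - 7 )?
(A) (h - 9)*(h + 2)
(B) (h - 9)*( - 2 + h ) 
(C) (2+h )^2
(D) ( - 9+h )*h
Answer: A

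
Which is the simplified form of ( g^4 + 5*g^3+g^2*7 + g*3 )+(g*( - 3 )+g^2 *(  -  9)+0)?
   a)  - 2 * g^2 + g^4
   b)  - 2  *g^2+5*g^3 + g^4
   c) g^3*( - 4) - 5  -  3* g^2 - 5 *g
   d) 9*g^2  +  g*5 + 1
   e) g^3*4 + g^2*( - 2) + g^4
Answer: b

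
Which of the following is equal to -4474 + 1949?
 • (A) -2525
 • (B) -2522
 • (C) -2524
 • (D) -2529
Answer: A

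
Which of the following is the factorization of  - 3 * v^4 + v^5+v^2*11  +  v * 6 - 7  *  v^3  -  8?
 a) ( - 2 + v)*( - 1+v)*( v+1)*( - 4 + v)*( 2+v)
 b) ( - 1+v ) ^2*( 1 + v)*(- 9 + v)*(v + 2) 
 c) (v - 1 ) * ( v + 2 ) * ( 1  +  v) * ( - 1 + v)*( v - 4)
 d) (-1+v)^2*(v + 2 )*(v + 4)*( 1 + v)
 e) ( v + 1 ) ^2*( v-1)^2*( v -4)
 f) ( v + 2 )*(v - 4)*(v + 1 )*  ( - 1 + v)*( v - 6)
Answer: c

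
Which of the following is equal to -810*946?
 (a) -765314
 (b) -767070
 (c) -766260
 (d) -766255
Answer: c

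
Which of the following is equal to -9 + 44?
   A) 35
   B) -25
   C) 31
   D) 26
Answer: A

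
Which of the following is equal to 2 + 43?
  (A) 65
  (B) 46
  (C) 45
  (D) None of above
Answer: C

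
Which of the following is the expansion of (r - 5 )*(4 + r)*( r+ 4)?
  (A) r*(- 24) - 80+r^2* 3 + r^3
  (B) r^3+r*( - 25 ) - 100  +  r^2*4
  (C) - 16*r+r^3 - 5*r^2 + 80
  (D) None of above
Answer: A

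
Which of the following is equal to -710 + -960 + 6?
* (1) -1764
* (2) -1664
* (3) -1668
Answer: 2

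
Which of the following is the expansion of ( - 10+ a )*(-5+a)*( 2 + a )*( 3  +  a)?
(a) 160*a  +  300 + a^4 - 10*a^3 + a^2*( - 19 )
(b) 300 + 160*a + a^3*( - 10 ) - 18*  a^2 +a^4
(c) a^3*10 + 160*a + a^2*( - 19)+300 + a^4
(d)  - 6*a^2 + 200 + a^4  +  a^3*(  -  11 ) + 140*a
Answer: a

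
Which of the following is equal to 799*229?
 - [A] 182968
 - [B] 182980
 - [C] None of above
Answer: C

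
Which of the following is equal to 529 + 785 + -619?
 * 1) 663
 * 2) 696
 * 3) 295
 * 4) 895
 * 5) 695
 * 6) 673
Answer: 5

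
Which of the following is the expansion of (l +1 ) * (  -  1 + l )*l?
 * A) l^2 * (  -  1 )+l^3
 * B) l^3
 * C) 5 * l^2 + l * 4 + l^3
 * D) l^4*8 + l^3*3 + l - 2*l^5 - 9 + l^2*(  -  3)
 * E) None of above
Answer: E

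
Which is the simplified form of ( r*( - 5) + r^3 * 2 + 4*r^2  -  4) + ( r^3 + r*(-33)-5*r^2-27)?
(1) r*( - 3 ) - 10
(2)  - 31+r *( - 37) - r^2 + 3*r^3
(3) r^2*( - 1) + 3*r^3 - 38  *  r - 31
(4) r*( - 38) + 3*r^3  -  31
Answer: 3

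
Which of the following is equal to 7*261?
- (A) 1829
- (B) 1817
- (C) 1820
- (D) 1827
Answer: D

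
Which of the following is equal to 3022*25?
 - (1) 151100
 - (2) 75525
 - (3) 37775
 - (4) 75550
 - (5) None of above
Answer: 4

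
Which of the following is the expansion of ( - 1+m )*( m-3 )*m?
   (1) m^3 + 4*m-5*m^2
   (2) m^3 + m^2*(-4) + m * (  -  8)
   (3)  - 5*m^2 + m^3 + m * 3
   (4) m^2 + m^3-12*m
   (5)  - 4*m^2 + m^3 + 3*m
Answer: 5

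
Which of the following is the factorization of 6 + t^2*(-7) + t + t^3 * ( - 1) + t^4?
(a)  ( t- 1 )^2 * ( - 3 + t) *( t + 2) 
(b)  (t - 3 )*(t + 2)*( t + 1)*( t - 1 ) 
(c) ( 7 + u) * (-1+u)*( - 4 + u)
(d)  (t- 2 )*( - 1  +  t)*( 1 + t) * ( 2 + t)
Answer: b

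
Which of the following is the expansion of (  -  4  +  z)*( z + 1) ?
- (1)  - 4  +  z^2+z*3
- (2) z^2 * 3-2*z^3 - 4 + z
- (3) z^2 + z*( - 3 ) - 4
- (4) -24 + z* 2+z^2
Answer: 3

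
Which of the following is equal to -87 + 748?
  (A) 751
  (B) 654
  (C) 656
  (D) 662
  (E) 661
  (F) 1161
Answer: E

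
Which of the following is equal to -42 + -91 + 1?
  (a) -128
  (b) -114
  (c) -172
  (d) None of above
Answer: d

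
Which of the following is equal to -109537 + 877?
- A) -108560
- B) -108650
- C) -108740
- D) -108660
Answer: D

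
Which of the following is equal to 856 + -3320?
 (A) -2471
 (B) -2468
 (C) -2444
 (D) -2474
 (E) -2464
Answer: E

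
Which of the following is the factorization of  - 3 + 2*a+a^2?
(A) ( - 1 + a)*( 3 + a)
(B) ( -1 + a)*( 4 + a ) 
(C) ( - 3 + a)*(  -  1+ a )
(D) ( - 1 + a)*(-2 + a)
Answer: A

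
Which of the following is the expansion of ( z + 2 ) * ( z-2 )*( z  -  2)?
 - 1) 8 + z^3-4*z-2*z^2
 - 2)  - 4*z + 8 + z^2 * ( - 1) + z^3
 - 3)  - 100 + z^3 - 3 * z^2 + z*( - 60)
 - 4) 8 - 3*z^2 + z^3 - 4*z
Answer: 1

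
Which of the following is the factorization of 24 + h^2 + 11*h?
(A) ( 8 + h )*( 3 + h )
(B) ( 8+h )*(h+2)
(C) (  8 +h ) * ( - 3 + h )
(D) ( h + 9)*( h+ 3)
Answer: A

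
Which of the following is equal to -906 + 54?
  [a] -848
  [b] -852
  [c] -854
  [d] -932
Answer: b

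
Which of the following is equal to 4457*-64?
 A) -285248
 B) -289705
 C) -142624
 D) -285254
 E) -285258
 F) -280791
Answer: A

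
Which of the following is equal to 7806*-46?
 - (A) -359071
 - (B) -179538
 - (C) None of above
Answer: C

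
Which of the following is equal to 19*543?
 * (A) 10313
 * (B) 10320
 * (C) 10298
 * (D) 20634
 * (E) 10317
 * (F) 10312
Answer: E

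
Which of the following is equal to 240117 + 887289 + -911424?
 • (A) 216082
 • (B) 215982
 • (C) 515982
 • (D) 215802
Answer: B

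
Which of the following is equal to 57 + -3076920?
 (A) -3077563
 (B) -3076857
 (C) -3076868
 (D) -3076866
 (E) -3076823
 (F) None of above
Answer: F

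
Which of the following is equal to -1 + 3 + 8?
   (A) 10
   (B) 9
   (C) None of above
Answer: A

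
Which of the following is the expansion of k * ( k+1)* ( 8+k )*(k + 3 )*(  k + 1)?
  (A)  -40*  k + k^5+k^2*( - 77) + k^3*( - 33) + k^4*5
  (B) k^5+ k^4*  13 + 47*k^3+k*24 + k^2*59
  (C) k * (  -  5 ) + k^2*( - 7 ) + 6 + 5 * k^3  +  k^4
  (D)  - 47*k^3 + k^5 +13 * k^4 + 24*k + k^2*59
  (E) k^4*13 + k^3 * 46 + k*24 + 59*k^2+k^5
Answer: B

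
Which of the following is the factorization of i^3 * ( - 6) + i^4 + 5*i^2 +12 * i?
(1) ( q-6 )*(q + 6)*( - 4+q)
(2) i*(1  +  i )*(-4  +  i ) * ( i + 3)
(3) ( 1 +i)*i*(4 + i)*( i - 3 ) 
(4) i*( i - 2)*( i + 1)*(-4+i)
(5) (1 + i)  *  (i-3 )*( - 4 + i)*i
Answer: 5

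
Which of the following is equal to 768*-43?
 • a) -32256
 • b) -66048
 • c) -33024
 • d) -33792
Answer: c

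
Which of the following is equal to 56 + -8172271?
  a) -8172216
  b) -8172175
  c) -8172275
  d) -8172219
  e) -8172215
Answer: e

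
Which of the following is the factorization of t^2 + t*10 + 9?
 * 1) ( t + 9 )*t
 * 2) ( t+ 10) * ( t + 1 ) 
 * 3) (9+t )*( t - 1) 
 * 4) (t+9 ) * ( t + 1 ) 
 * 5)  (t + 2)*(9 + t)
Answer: 4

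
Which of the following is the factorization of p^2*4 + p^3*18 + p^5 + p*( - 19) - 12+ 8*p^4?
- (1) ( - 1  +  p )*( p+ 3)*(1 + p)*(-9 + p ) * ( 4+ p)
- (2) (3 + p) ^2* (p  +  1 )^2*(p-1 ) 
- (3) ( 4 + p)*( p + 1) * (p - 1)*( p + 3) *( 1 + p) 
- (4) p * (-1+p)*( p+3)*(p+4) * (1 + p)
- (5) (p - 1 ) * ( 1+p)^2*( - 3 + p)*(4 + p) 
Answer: 3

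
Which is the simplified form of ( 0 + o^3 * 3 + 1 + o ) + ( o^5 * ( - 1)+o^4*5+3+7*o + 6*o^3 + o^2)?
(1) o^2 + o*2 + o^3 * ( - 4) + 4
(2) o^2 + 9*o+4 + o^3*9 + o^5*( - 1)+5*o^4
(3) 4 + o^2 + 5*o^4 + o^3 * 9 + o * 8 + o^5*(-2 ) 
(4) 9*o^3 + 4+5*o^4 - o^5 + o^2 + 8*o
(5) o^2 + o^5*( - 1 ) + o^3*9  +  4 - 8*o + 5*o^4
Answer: 4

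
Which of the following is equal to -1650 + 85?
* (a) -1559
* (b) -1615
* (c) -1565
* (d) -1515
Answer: c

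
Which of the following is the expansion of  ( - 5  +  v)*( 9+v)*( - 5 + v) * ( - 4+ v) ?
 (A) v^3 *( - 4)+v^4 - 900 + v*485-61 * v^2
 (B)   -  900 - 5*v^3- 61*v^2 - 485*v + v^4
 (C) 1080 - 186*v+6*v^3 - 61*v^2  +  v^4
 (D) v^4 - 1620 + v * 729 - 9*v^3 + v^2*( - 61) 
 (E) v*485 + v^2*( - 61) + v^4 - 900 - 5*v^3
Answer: E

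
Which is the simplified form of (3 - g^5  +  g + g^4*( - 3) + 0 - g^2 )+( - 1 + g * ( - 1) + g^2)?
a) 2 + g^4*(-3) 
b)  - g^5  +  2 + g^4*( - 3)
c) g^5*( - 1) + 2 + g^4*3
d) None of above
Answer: b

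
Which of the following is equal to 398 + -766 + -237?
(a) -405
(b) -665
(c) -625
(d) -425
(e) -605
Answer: e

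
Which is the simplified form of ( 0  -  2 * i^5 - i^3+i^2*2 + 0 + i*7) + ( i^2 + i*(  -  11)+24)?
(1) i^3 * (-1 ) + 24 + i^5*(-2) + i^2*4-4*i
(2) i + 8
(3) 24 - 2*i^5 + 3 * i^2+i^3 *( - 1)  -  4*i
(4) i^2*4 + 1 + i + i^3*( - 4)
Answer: 3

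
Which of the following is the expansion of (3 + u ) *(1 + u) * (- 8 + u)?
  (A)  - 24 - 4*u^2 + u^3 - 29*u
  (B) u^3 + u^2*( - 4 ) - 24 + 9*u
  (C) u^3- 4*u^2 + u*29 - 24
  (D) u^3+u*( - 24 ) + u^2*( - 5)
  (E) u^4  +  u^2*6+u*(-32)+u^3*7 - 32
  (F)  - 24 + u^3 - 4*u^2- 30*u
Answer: A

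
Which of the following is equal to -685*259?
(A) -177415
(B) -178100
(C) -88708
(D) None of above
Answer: A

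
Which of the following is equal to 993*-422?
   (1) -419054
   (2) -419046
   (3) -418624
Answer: 2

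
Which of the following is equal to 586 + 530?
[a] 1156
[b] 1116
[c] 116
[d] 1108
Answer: b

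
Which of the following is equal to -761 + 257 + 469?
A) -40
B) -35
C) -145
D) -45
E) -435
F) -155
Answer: B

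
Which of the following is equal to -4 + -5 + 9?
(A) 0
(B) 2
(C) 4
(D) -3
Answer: A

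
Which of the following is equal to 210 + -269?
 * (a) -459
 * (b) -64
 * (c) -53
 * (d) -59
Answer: d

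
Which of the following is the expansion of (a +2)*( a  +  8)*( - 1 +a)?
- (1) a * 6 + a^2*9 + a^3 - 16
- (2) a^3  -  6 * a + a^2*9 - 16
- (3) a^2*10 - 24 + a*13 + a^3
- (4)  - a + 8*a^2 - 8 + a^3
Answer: 1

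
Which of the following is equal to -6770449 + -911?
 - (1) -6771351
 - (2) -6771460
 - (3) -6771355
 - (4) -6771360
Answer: 4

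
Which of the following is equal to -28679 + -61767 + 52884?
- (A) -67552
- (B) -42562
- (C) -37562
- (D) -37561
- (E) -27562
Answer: C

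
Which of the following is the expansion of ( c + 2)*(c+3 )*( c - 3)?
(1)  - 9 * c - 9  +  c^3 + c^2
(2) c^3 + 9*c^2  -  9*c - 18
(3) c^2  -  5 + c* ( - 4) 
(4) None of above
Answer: 4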